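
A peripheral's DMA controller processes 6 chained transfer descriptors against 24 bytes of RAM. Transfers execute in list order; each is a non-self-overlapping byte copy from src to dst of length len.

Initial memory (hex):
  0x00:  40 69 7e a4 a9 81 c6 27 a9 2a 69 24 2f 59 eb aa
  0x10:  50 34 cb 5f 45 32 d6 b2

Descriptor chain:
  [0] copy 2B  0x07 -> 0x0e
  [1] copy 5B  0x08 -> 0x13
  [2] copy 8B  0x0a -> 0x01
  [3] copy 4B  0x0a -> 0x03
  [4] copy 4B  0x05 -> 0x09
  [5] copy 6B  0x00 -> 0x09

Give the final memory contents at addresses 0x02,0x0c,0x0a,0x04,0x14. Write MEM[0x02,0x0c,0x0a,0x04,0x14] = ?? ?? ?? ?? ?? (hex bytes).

MEM[0x02,0x0c,0x0a,0x04,0x14] = 24 69 69 24 2a

#0 dst[0x0e+2] := {0x27,0xa9}
#1 dst[0x13+5] := {0xa9,0x2a,0x69,0x24,0x2f}
#2 dst[0x01+8] := {0x69,0x24,0x2f,0x59,0x27,0xa9,0x50,0x34}
#3 dst[0x03+4] := {0x69,0x24,0x2f,0x59}
#4 dst[0x09+4] := {0x2f,0x59,0x50,0x34}
#5 dst[0x09+6] := {0x40,0x69,0x24,0x69,0x24,0x2f}
query mem[0x02]=0x24, mem[0x0c]=0x69, mem[0x0a]=0x69, mem[0x04]=0x24, mem[0x14]=0x2a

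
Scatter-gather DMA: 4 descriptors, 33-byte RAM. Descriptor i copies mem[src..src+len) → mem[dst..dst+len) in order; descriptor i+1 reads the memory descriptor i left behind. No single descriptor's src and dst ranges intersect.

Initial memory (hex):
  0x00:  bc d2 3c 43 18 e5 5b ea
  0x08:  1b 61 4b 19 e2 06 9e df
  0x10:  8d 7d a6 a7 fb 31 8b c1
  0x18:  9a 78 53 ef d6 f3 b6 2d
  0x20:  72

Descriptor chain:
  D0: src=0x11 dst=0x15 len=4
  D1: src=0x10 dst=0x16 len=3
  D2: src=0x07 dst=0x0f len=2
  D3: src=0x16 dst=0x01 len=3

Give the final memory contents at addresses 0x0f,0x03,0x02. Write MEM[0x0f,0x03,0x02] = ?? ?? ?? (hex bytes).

MEM[0x0f,0x03,0x02] = ea a6 7d

D0: mem[0x15..0x18] <- [7d a6 a7 fb]
D1: mem[0x16..0x18] <- [8d 7d a6]
D2: mem[0x0f..0x10] <- [ea 1b]
D3: mem[0x01..0x03] <- [8d 7d a6]
query mem[0x0f]=0xea, mem[0x03]=0xa6, mem[0x02]=0x7d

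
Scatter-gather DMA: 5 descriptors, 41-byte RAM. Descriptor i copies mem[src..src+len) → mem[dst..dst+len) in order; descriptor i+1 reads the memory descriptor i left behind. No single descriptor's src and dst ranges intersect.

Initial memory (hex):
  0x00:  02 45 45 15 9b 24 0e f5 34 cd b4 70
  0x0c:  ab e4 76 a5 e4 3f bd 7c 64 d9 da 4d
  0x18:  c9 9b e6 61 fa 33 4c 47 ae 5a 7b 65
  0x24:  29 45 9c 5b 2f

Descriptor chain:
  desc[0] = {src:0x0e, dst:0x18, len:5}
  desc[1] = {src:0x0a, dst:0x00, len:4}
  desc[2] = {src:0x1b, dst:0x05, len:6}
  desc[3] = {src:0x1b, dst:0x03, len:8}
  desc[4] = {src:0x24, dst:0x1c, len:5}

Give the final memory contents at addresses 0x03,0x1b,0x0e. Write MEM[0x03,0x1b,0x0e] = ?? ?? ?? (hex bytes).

MEM[0x03,0x1b,0x0e] = 3f 3f 76

D0: mem[0x18..0x1c] <- [76 a5 e4 3f bd]
D1: mem[0x00..0x03] <- [b4 70 ab e4]
D2: mem[0x05..0x0a] <- [3f bd 33 4c 47 ae]
D3: mem[0x03..0x0a] <- [3f bd 33 4c 47 ae 5a 7b]
D4: mem[0x1c..0x20] <- [29 45 9c 5b 2f]
query mem[0x03]=0x3f, mem[0x1b]=0x3f, mem[0x0e]=0x76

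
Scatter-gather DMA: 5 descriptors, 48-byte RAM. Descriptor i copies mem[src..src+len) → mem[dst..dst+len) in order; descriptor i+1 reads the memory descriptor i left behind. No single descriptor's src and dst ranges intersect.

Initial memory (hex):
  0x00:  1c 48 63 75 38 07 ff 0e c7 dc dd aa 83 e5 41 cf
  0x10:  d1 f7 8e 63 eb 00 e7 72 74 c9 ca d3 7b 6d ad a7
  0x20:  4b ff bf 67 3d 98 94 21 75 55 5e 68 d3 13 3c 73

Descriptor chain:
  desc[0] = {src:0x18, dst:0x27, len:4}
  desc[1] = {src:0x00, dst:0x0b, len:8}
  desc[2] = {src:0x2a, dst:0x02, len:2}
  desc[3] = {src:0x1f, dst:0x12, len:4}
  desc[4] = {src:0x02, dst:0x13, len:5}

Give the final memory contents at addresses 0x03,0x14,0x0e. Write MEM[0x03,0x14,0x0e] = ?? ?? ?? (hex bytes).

MEM[0x03,0x14,0x0e] = 68 68 75

  after D0: wrote 4B at 0x27 = 74c9cad3
  after D1: wrote 8B at 0x0b = 1c4863753807ff0e
  after D2: wrote 2B at 0x02 = d368
  after D3: wrote 4B at 0x12 = a74bffbf
  after D4: wrote 5B at 0x13 = d3683807ff
query mem[0x03]=0x68, mem[0x14]=0x68, mem[0x0e]=0x75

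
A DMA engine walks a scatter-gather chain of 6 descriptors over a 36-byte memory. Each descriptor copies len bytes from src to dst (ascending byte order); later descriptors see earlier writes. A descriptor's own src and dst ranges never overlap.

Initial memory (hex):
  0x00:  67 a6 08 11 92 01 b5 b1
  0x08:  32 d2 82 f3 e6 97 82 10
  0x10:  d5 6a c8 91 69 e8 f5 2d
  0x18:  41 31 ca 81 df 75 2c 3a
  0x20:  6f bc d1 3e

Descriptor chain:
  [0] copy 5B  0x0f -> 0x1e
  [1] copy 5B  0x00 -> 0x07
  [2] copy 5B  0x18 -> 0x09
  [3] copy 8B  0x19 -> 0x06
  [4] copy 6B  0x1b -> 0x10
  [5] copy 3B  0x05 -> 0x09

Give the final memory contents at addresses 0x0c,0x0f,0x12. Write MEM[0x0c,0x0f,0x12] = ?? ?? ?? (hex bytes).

MEM[0x0c,0x0f,0x12] = d5 10 75

[0] 0x0f->0x1e len=5 : 10 d5 6a c8 91
[1] 0x00->0x07 len=5 : 67 a6 08 11 92
[2] 0x18->0x09 len=5 : 41 31 ca 81 df
[3] 0x19->0x06 len=8 : 31 ca 81 df 75 10 d5 6a
[4] 0x1b->0x10 len=6 : 81 df 75 10 d5 6a
[5] 0x05->0x09 len=3 : 01 31 ca
query mem[0x0c]=0xd5, mem[0x0f]=0x10, mem[0x12]=0x75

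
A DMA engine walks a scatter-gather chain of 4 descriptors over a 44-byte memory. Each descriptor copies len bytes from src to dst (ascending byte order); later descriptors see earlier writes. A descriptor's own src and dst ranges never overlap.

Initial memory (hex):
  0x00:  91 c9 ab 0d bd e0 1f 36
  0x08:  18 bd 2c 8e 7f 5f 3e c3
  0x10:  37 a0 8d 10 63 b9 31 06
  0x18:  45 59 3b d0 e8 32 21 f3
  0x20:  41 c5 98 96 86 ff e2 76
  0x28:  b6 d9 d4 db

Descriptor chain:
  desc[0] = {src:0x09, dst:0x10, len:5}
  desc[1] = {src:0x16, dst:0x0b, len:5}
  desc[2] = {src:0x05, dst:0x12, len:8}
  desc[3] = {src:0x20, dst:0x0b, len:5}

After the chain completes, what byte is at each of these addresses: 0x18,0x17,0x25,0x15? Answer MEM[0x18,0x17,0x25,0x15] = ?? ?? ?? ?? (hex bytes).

MEM[0x18,0x17,0x25,0x15] = 31 2c ff 18

D0: mem[0x10..0x14] <- [bd 2c 8e 7f 5f]
D1: mem[0x0b..0x0f] <- [31 06 45 59 3b]
D2: mem[0x12..0x19] <- [e0 1f 36 18 bd 2c 31 06]
D3: mem[0x0b..0x0f] <- [41 c5 98 96 86]
query mem[0x18]=0x31, mem[0x17]=0x2c, mem[0x25]=0xff, mem[0x15]=0x18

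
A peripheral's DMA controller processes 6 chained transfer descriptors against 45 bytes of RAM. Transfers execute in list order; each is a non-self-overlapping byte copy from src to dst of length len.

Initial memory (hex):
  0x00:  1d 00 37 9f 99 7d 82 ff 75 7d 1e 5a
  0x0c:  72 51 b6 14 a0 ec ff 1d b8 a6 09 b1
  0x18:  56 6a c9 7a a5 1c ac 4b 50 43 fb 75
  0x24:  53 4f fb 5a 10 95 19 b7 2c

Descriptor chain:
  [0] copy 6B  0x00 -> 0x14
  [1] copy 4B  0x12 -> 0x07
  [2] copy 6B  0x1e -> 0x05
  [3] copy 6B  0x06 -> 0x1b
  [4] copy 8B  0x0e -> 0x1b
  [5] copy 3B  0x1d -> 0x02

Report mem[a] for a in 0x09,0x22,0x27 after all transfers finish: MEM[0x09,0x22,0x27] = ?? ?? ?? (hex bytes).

  after D0: wrote 6B at 0x14 = 1d00379f997d
  after D1: wrote 4B at 0x07 = ff1d1d00
  after D2: wrote 6B at 0x05 = ac4b5043fb75
  after D3: wrote 6B at 0x1b = 4b5043fb755a
  after D4: wrote 8B at 0x1b = b614a0ecff1d1d00
  after D5: wrote 3B at 0x02 = a0ecff
query mem[0x09]=0xfb, mem[0x22]=0x00, mem[0x27]=0x5a

MEM[0x09,0x22,0x27] = fb 00 5a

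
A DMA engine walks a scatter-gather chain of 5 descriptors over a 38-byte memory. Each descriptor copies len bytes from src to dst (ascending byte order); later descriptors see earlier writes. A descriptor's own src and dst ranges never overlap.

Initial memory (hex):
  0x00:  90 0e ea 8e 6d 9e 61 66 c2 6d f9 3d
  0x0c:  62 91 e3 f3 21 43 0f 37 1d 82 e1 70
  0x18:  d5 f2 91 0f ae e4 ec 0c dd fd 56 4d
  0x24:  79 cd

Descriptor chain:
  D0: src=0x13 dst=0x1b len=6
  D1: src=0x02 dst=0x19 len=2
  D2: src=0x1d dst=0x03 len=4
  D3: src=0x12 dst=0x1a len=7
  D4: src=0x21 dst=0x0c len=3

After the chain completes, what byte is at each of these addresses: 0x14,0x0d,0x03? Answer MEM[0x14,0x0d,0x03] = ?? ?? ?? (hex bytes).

D0: mem[0x1b..0x20] <- [37 1d 82 e1 70 d5]
D1: mem[0x19..0x1a] <- [ea 8e]
D2: mem[0x03..0x06] <- [82 e1 70 d5]
D3: mem[0x1a..0x20] <- [0f 37 1d 82 e1 70 d5]
D4: mem[0x0c..0x0e] <- [fd 56 4d]
query mem[0x14]=0x1d, mem[0x0d]=0x56, mem[0x03]=0x82

MEM[0x14,0x0d,0x03] = 1d 56 82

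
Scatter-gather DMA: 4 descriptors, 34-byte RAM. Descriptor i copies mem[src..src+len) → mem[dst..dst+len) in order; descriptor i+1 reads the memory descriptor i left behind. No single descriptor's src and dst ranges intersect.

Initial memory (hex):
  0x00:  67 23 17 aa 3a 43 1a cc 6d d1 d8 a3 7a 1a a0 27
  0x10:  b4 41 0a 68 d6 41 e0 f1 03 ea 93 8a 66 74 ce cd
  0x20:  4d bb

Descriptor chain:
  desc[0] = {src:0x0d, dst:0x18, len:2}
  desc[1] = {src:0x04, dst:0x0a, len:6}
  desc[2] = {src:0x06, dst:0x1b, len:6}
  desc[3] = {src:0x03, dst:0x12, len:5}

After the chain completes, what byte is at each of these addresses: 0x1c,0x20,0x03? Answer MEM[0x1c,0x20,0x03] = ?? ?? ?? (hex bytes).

MEM[0x1c,0x20,0x03] = cc 43 aa

[0] 0x0d->0x18 len=2 : 1a a0
[1] 0x04->0x0a len=6 : 3a 43 1a cc 6d d1
[2] 0x06->0x1b len=6 : 1a cc 6d d1 3a 43
[3] 0x03->0x12 len=5 : aa 3a 43 1a cc
query mem[0x1c]=0xcc, mem[0x20]=0x43, mem[0x03]=0xaa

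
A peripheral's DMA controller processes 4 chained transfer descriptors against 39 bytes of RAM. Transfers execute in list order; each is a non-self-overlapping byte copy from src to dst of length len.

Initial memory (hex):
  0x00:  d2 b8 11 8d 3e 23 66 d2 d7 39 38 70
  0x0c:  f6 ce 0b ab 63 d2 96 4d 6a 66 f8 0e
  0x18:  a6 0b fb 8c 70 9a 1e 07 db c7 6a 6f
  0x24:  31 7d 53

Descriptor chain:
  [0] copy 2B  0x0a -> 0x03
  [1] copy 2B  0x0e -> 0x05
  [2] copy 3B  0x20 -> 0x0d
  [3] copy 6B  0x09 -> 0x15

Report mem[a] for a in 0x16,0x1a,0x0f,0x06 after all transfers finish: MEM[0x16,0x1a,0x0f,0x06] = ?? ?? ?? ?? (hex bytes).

MEM[0x16,0x1a,0x0f,0x06] = 38 c7 6a ab

D0: mem[0x03..0x04] <- [38 70]
D1: mem[0x05..0x06] <- [0b ab]
D2: mem[0x0d..0x0f] <- [db c7 6a]
D3: mem[0x15..0x1a] <- [39 38 70 f6 db c7]
query mem[0x16]=0x38, mem[0x1a]=0xc7, mem[0x0f]=0x6a, mem[0x06]=0xab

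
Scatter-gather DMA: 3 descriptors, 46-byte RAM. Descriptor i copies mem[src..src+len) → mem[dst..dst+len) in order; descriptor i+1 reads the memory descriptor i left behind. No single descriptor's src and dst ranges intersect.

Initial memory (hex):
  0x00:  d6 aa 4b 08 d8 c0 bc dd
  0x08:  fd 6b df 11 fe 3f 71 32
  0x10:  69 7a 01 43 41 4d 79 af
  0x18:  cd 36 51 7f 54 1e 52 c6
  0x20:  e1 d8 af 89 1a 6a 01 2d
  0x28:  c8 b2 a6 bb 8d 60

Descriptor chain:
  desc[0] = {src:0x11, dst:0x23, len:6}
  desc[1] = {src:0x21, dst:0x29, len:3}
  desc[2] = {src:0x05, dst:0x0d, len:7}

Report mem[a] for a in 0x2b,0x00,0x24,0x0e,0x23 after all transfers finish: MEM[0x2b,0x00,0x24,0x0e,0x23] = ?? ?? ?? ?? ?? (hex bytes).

#0 dst[0x23+6] := {0x7a,0x01,0x43,0x41,0x4d,0x79}
#1 dst[0x29+3] := {0xd8,0xaf,0x7a}
#2 dst[0x0d+7] := {0xc0,0xbc,0xdd,0xfd,0x6b,0xdf,0x11}
query mem[0x2b]=0x7a, mem[0x00]=0xd6, mem[0x24]=0x01, mem[0x0e]=0xbc, mem[0x23]=0x7a

MEM[0x2b,0x00,0x24,0x0e,0x23] = 7a d6 01 bc 7a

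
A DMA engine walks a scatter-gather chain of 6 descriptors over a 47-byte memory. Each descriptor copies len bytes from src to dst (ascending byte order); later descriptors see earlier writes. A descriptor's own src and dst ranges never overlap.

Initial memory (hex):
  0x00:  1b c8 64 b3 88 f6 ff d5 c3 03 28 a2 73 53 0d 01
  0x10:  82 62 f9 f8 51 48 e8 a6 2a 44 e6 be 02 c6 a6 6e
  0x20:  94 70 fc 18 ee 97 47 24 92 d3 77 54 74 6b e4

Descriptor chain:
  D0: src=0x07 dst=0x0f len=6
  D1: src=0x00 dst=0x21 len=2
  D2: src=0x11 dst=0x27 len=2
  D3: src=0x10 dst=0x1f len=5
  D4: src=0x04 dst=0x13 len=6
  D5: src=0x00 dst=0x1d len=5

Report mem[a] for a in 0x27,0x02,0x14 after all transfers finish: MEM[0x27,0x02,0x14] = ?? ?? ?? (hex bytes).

#0 dst[0x0f+6] := {0xd5,0xc3,0x03,0x28,0xa2,0x73}
#1 dst[0x21+2] := {0x1b,0xc8}
#2 dst[0x27+2] := {0x03,0x28}
#3 dst[0x1f+5] := {0xc3,0x03,0x28,0xa2,0x73}
#4 dst[0x13+6] := {0x88,0xf6,0xff,0xd5,0xc3,0x03}
#5 dst[0x1d+5] := {0x1b,0xc8,0x64,0xb3,0x88}
query mem[0x27]=0x03, mem[0x02]=0x64, mem[0x14]=0xf6

MEM[0x27,0x02,0x14] = 03 64 f6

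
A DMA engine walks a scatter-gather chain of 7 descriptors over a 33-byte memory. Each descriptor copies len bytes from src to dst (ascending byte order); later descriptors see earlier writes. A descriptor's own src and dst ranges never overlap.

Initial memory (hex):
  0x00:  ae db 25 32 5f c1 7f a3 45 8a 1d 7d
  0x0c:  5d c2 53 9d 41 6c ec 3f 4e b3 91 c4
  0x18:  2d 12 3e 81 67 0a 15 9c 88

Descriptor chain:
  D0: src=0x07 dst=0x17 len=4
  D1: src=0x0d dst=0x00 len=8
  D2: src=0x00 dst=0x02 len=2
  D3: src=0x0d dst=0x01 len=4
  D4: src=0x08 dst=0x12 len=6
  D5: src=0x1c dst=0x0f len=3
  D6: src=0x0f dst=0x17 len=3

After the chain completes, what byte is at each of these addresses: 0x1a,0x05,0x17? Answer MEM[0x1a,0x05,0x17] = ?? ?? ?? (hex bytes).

MEM[0x1a,0x05,0x17] = 1d ec 67

  after D0: wrote 4B at 0x17 = a3458a1d
  after D1: wrote 8B at 0x00 = c2539d416cec3f4e
  after D2: wrote 2B at 0x02 = c253
  after D3: wrote 4B at 0x01 = c2539d41
  after D4: wrote 6B at 0x12 = 458a1d7d5dc2
  after D5: wrote 3B at 0x0f = 670a15
  after D6: wrote 3B at 0x17 = 670a15
query mem[0x1a]=0x1d, mem[0x05]=0xec, mem[0x17]=0x67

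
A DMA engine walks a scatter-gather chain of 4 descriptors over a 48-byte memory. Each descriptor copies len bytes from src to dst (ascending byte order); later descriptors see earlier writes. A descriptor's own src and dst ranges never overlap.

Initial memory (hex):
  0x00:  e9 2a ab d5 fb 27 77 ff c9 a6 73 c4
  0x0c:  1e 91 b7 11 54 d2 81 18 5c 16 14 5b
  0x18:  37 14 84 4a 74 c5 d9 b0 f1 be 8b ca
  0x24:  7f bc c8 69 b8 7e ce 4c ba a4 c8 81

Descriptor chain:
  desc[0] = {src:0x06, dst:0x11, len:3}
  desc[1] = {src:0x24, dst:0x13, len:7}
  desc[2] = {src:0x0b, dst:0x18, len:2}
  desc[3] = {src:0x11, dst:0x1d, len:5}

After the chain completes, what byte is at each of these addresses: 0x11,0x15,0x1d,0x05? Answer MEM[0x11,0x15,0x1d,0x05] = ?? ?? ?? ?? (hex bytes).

MEM[0x11,0x15,0x1d,0x05] = 77 c8 77 27

  after D0: wrote 3B at 0x11 = 77ffc9
  after D1: wrote 7B at 0x13 = 7fbcc869b87ece
  after D2: wrote 2B at 0x18 = c41e
  after D3: wrote 5B at 0x1d = 77ff7fbcc8
query mem[0x11]=0x77, mem[0x15]=0xc8, mem[0x1d]=0x77, mem[0x05]=0x27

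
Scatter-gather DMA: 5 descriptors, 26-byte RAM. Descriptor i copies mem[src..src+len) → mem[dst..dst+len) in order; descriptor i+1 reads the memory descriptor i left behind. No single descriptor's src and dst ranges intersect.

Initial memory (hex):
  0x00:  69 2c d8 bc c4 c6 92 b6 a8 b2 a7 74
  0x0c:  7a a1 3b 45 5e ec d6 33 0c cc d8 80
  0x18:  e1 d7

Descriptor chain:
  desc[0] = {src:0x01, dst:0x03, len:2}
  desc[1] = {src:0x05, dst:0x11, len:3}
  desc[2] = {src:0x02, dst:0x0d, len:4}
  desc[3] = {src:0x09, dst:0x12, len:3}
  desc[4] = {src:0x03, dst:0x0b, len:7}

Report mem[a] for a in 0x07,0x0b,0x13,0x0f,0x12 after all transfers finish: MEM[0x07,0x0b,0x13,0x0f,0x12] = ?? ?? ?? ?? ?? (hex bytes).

MEM[0x07,0x0b,0x13,0x0f,0x12] = b6 2c a7 b6 b2

[0] 0x01->0x03 len=2 : 2c d8
[1] 0x05->0x11 len=3 : c6 92 b6
[2] 0x02->0x0d len=4 : d8 2c d8 c6
[3] 0x09->0x12 len=3 : b2 a7 74
[4] 0x03->0x0b len=7 : 2c d8 c6 92 b6 a8 b2
query mem[0x07]=0xb6, mem[0x0b]=0x2c, mem[0x13]=0xa7, mem[0x0f]=0xb6, mem[0x12]=0xb2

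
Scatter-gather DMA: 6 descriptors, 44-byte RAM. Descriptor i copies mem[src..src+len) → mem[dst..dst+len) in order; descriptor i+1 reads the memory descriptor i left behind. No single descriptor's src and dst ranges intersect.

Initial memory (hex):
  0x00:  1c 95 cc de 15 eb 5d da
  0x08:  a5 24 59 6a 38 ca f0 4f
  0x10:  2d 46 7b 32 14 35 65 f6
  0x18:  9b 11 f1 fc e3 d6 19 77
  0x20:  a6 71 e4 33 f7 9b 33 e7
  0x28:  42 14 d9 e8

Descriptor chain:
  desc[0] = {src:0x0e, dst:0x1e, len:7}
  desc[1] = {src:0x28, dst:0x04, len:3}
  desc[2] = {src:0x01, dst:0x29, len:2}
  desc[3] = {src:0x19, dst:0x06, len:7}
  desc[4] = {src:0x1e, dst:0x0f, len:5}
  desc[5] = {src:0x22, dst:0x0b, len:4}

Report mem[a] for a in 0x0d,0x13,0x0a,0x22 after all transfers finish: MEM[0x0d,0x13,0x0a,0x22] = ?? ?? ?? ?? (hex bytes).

MEM[0x0d,0x13,0x0a,0x22] = 14 7b d6 7b

D0: mem[0x1e..0x24] <- [f0 4f 2d 46 7b 32 14]
D1: mem[0x04..0x06] <- [42 14 d9]
D2: mem[0x29..0x2a] <- [95 cc]
D3: mem[0x06..0x0c] <- [11 f1 fc e3 d6 f0 4f]
D4: mem[0x0f..0x13] <- [f0 4f 2d 46 7b]
D5: mem[0x0b..0x0e] <- [7b 32 14 9b]
query mem[0x0d]=0x14, mem[0x13]=0x7b, mem[0x0a]=0xd6, mem[0x22]=0x7b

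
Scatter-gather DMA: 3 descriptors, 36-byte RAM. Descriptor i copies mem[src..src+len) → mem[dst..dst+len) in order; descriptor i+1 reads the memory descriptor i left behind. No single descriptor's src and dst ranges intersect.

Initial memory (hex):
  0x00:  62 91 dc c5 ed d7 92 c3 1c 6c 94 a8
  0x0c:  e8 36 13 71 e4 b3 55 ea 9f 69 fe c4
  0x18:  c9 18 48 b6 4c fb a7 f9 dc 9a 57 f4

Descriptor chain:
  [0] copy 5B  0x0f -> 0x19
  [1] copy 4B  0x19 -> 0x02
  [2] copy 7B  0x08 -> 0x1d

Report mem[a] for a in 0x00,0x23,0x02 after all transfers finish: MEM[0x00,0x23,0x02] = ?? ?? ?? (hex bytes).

  after D0: wrote 5B at 0x19 = 71e4b355ea
  after D1: wrote 4B at 0x02 = 71e4b355
  after D2: wrote 7B at 0x1d = 1c6c94a8e83613
query mem[0x00]=0x62, mem[0x23]=0x13, mem[0x02]=0x71

MEM[0x00,0x23,0x02] = 62 13 71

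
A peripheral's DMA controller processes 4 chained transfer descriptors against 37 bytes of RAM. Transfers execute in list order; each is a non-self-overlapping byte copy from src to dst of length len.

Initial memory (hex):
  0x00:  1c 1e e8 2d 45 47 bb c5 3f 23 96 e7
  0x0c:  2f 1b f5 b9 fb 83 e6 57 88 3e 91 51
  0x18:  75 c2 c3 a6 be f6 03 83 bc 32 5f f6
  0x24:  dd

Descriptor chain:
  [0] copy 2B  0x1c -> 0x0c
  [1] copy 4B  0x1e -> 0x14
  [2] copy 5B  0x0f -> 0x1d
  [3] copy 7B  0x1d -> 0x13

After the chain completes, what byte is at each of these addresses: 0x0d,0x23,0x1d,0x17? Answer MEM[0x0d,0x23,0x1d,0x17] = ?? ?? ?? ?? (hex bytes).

#0 dst[0x0c+2] := {0xbe,0xf6}
#1 dst[0x14+4] := {0x03,0x83,0xbc,0x32}
#2 dst[0x1d+5] := {0xb9,0xfb,0x83,0xe6,0x57}
#3 dst[0x13+7] := {0xb9,0xfb,0x83,0xe6,0x57,0x5f,0xf6}
query mem[0x0d]=0xf6, mem[0x23]=0xf6, mem[0x1d]=0xb9, mem[0x17]=0x57

MEM[0x0d,0x23,0x1d,0x17] = f6 f6 b9 57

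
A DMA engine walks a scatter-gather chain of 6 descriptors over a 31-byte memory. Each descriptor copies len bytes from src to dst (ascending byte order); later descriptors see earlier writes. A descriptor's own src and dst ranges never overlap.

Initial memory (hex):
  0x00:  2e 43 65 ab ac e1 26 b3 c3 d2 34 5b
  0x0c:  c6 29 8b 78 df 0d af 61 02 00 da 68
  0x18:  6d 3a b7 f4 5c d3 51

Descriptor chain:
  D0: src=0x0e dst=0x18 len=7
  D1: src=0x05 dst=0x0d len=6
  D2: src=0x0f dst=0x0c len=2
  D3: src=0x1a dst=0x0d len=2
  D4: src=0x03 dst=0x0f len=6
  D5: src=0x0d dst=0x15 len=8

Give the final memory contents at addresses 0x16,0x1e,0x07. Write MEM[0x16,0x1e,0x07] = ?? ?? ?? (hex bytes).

  after D0: wrote 7B at 0x18 = 8b78df0daf6102
  after D1: wrote 6B at 0x0d = e126b3c3d234
  after D2: wrote 2B at 0x0c = b3c3
  after D3: wrote 2B at 0x0d = df0d
  after D4: wrote 6B at 0x0f = abace126b3c3
  after D5: wrote 8B at 0x15 = df0dabace126b3c3
query mem[0x16]=0x0d, mem[0x1e]=0x02, mem[0x07]=0xb3

MEM[0x16,0x1e,0x07] = 0d 02 b3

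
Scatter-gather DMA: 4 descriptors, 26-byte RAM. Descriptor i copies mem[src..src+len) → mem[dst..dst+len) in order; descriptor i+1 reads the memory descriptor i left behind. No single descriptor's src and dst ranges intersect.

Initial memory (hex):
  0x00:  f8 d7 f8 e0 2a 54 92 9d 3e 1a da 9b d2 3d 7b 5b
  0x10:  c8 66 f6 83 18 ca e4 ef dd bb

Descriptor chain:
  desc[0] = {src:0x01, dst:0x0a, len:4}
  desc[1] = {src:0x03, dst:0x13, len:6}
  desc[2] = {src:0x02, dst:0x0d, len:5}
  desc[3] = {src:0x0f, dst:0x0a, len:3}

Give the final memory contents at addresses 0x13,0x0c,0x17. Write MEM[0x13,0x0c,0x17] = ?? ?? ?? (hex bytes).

MEM[0x13,0x0c,0x17] = e0 92 9d

D0: mem[0x0a..0x0d] <- [d7 f8 e0 2a]
D1: mem[0x13..0x18] <- [e0 2a 54 92 9d 3e]
D2: mem[0x0d..0x11] <- [f8 e0 2a 54 92]
D3: mem[0x0a..0x0c] <- [2a 54 92]
query mem[0x13]=0xe0, mem[0x0c]=0x92, mem[0x17]=0x9d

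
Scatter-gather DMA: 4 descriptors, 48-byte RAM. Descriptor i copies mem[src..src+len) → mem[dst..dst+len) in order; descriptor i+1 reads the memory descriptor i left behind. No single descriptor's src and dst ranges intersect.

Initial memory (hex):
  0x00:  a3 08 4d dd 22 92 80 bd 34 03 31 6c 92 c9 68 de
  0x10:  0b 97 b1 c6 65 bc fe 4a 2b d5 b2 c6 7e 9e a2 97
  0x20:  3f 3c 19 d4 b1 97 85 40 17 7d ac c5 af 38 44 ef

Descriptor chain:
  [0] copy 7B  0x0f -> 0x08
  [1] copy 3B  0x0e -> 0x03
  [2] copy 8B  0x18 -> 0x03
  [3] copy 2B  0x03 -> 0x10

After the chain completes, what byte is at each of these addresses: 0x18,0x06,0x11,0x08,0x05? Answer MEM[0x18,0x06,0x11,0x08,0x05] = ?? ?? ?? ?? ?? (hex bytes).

#0 dst[0x08+7] := {0xde,0x0b,0x97,0xb1,0xc6,0x65,0xbc}
#1 dst[0x03+3] := {0xbc,0xde,0x0b}
#2 dst[0x03+8] := {0x2b,0xd5,0xb2,0xc6,0x7e,0x9e,0xa2,0x97}
#3 dst[0x10+2] := {0x2b,0xd5}
query mem[0x18]=0x2b, mem[0x06]=0xc6, mem[0x11]=0xd5, mem[0x08]=0x9e, mem[0x05]=0xb2

MEM[0x18,0x06,0x11,0x08,0x05] = 2b c6 d5 9e b2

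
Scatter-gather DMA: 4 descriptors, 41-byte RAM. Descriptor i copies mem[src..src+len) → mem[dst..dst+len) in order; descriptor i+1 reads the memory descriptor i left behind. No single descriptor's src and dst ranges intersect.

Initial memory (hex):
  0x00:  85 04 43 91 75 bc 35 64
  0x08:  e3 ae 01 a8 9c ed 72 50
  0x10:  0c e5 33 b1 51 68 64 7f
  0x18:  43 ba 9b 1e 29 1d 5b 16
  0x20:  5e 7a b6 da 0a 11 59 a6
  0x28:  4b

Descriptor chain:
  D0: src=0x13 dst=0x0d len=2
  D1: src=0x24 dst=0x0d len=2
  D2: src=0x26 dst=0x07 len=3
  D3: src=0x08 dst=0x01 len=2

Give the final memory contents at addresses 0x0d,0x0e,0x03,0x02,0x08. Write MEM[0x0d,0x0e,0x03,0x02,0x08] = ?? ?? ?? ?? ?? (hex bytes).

  after D0: wrote 2B at 0x0d = b151
  after D1: wrote 2B at 0x0d = 0a11
  after D2: wrote 3B at 0x07 = 59a64b
  after D3: wrote 2B at 0x01 = a64b
query mem[0x0d]=0x0a, mem[0x0e]=0x11, mem[0x03]=0x91, mem[0x02]=0x4b, mem[0x08]=0xa6

MEM[0x0d,0x0e,0x03,0x02,0x08] = 0a 11 91 4b a6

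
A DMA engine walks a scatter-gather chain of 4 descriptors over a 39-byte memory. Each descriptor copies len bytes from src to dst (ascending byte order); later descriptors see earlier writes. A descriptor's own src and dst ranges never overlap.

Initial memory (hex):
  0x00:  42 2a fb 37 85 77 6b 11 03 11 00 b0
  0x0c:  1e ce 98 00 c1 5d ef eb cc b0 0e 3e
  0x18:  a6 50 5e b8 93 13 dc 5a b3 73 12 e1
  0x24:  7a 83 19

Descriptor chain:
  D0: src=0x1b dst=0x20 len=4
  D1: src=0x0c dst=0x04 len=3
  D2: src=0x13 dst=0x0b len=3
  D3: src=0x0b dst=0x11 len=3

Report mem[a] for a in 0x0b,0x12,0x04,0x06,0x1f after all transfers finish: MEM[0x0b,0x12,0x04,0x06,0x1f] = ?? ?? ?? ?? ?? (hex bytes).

MEM[0x0b,0x12,0x04,0x06,0x1f] = eb cc 1e 98 5a

D0: mem[0x20..0x23] <- [b8 93 13 dc]
D1: mem[0x04..0x06] <- [1e ce 98]
D2: mem[0x0b..0x0d] <- [eb cc b0]
D3: mem[0x11..0x13] <- [eb cc b0]
query mem[0x0b]=0xeb, mem[0x12]=0xcc, mem[0x04]=0x1e, mem[0x06]=0x98, mem[0x1f]=0x5a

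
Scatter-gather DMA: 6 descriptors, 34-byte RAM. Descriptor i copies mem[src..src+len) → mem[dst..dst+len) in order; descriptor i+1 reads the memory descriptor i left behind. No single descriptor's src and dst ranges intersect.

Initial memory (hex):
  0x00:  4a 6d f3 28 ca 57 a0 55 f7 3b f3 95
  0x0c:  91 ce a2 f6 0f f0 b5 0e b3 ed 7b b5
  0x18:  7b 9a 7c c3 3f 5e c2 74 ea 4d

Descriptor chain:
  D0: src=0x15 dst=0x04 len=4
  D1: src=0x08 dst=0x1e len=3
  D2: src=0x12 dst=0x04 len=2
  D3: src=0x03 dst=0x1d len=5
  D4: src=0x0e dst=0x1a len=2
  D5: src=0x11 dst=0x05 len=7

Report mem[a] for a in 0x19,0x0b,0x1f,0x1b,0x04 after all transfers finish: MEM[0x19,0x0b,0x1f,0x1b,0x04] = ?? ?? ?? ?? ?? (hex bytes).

  after D0: wrote 4B at 0x04 = ed7bb57b
  after D1: wrote 3B at 0x1e = f73bf3
  after D2: wrote 2B at 0x04 = b50e
  after D3: wrote 5B at 0x1d = 28b50eb57b
  after D4: wrote 2B at 0x1a = a2f6
  after D5: wrote 7B at 0x05 = f0b50eb3ed7bb5
query mem[0x19]=0x9a, mem[0x0b]=0xb5, mem[0x1f]=0x0e, mem[0x1b]=0xf6, mem[0x04]=0xb5

MEM[0x19,0x0b,0x1f,0x1b,0x04] = 9a b5 0e f6 b5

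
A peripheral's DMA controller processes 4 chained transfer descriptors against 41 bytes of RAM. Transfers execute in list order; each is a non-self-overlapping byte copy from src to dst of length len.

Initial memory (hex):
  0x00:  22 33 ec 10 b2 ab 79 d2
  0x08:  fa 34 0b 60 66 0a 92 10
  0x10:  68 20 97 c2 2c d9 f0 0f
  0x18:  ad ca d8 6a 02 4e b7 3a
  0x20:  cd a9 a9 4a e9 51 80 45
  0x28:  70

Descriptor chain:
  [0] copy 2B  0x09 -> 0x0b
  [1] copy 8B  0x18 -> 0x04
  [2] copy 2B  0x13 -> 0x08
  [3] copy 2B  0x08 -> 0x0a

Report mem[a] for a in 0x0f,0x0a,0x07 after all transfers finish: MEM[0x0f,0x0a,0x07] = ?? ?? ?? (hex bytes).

[0] 0x09->0x0b len=2 : 34 0b
[1] 0x18->0x04 len=8 : ad ca d8 6a 02 4e b7 3a
[2] 0x13->0x08 len=2 : c2 2c
[3] 0x08->0x0a len=2 : c2 2c
query mem[0x0f]=0x10, mem[0x0a]=0xc2, mem[0x07]=0x6a

MEM[0x0f,0x0a,0x07] = 10 c2 6a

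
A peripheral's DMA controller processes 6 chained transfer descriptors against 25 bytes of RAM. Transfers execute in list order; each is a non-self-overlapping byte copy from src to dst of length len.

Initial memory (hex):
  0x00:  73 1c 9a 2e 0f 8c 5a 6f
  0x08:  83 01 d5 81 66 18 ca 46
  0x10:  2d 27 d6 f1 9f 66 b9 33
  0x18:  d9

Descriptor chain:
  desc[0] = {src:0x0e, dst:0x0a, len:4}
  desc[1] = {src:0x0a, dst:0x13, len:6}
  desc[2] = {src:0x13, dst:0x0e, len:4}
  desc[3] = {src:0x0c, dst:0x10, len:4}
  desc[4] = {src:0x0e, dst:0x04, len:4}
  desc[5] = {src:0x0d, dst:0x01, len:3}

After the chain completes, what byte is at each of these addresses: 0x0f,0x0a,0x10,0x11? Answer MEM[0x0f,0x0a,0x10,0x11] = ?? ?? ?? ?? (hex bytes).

  after D0: wrote 4B at 0x0a = ca462d27
  after D1: wrote 6B at 0x13 = ca462d27ca46
  after D2: wrote 4B at 0x0e = ca462d27
  after D3: wrote 4B at 0x10 = 2d27ca46
  after D4: wrote 4B at 0x04 = ca462d27
  after D5: wrote 3B at 0x01 = 27ca46
query mem[0x0f]=0x46, mem[0x0a]=0xca, mem[0x10]=0x2d, mem[0x11]=0x27

MEM[0x0f,0x0a,0x10,0x11] = 46 ca 2d 27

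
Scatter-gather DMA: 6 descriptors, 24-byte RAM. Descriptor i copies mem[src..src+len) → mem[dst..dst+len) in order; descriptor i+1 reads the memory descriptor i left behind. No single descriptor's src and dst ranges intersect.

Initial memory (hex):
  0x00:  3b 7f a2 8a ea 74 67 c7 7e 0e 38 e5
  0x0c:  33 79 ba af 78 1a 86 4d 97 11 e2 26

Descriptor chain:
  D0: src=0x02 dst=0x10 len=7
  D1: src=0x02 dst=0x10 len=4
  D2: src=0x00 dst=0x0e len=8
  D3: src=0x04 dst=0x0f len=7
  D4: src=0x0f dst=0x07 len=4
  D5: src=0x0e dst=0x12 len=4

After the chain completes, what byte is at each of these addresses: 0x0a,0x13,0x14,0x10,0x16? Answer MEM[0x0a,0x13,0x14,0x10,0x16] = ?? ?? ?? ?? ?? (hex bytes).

  after D0: wrote 7B at 0x10 = a28aea7467c77e
  after D1: wrote 4B at 0x10 = a28aea74
  after D2: wrote 8B at 0x0e = 3b7fa28aea7467c7
  after D3: wrote 7B at 0x0f = ea7467c77e0e38
  after D4: wrote 4B at 0x07 = ea7467c7
  after D5: wrote 4B at 0x12 = 3bea7467
query mem[0x0a]=0xc7, mem[0x13]=0xea, mem[0x14]=0x74, mem[0x10]=0x74, mem[0x16]=0x7e

MEM[0x0a,0x13,0x14,0x10,0x16] = c7 ea 74 74 7e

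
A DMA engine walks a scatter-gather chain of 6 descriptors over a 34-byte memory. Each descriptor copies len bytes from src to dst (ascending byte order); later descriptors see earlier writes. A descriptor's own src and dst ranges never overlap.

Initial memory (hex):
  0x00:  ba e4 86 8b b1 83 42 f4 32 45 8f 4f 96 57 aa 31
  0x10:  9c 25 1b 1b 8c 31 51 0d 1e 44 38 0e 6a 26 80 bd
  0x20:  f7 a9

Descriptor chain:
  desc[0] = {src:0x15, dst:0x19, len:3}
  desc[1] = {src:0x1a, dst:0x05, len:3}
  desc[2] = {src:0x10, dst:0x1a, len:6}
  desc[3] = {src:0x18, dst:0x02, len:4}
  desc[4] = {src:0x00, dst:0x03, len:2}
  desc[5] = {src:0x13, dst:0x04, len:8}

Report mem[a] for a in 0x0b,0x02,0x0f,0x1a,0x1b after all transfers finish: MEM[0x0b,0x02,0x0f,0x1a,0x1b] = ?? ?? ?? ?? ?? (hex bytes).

  after D0: wrote 3B at 0x19 = 31510d
  after D1: wrote 3B at 0x05 = 510d6a
  after D2: wrote 6B at 0x1a = 9c251b1b8c31
  after D3: wrote 4B at 0x02 = 1e319c25
  after D4: wrote 2B at 0x03 = bae4
  after D5: wrote 8B at 0x04 = 1b8c31510d1e319c
query mem[0x0b]=0x9c, mem[0x02]=0x1e, mem[0x0f]=0x31, mem[0x1a]=0x9c, mem[0x1b]=0x25

MEM[0x0b,0x02,0x0f,0x1a,0x1b] = 9c 1e 31 9c 25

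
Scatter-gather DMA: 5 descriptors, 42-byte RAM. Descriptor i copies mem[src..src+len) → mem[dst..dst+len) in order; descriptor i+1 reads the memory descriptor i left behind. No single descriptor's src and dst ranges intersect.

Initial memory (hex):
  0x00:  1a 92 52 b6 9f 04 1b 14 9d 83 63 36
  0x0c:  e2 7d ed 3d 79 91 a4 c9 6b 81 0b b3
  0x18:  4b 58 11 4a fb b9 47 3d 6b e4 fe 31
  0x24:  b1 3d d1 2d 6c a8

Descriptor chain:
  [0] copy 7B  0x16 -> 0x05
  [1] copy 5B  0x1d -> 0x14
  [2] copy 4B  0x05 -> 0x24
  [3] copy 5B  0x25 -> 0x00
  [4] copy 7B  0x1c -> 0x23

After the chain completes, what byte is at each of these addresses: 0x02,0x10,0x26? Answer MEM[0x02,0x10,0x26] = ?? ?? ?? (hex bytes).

MEM[0x02,0x10,0x26] = 58 79 3d

D0: mem[0x05..0x0b] <- [0b b3 4b 58 11 4a fb]
D1: mem[0x14..0x18] <- [b9 47 3d 6b e4]
D2: mem[0x24..0x27] <- [0b b3 4b 58]
D3: mem[0x00..0x04] <- [b3 4b 58 6c a8]
D4: mem[0x23..0x29] <- [fb b9 47 3d 6b e4 fe]
query mem[0x02]=0x58, mem[0x10]=0x79, mem[0x26]=0x3d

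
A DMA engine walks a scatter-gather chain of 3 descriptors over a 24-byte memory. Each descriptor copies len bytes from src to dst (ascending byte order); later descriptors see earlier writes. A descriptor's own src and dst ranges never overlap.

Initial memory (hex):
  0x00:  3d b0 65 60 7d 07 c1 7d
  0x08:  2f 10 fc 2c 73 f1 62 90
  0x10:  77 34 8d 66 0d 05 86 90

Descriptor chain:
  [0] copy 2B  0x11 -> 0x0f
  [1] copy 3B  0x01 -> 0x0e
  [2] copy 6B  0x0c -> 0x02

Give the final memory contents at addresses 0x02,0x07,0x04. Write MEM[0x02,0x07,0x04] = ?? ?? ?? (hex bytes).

#0 dst[0x0f+2] := {0x34,0x8d}
#1 dst[0x0e+3] := {0xb0,0x65,0x60}
#2 dst[0x02+6] := {0x73,0xf1,0xb0,0x65,0x60,0x34}
query mem[0x02]=0x73, mem[0x07]=0x34, mem[0x04]=0xb0

MEM[0x02,0x07,0x04] = 73 34 b0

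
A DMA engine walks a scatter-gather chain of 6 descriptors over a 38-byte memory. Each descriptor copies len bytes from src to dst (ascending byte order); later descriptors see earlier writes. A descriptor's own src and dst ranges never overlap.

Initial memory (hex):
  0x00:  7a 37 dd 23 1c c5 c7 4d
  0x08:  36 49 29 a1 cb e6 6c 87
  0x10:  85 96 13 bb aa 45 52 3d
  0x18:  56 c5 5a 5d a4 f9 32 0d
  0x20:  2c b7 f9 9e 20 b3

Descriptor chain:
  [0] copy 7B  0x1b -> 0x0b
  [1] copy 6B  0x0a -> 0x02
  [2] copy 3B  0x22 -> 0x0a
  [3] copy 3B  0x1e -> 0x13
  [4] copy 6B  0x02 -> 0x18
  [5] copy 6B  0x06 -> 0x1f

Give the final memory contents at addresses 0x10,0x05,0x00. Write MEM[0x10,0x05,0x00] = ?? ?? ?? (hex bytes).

MEM[0x10,0x05,0x00] = 2c f9 7a

#0 dst[0x0b+7] := {0x5d,0xa4,0xf9,0x32,0x0d,0x2c,0xb7}
#1 dst[0x02+6] := {0x29,0x5d,0xa4,0xf9,0x32,0x0d}
#2 dst[0x0a+3] := {0xf9,0x9e,0x20}
#3 dst[0x13+3] := {0x32,0x0d,0x2c}
#4 dst[0x18+6] := {0x29,0x5d,0xa4,0xf9,0x32,0x0d}
#5 dst[0x1f+6] := {0x32,0x0d,0x36,0x49,0xf9,0x9e}
query mem[0x10]=0x2c, mem[0x05]=0xf9, mem[0x00]=0x7a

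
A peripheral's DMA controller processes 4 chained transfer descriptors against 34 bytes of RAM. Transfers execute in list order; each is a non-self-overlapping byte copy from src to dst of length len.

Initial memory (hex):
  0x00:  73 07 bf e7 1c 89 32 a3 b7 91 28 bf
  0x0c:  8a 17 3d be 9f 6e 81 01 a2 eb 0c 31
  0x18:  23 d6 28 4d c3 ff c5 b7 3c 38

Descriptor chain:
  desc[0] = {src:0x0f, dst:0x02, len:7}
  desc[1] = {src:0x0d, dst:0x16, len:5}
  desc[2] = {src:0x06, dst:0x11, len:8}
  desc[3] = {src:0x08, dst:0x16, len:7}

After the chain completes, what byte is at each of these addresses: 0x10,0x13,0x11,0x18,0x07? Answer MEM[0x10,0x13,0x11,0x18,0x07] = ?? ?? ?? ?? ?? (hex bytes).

MEM[0x10,0x13,0x11,0x18,0x07] = 9f eb 01 28 a2

#0 dst[0x02+7] := {0xbe,0x9f,0x6e,0x81,0x01,0xa2,0xeb}
#1 dst[0x16+5] := {0x17,0x3d,0xbe,0x9f,0x6e}
#2 dst[0x11+8] := {0x01,0xa2,0xeb,0x91,0x28,0xbf,0x8a,0x17}
#3 dst[0x16+7] := {0xeb,0x91,0x28,0xbf,0x8a,0x17,0x3d}
query mem[0x10]=0x9f, mem[0x13]=0xeb, mem[0x11]=0x01, mem[0x18]=0x28, mem[0x07]=0xa2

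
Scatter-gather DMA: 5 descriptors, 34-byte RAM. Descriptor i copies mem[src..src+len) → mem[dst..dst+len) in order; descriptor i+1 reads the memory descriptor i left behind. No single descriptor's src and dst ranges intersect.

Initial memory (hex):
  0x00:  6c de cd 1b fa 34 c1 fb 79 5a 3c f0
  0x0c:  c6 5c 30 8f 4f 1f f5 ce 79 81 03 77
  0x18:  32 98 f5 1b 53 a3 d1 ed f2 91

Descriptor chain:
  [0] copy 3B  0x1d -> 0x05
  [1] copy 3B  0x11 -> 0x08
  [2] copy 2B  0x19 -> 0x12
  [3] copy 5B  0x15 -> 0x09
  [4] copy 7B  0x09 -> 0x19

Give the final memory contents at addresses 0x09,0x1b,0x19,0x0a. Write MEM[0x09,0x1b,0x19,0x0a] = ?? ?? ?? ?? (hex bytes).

MEM[0x09,0x1b,0x19,0x0a] = 81 77 81 03

[0] 0x1d->0x05 len=3 : a3 d1 ed
[1] 0x11->0x08 len=3 : 1f f5 ce
[2] 0x19->0x12 len=2 : 98 f5
[3] 0x15->0x09 len=5 : 81 03 77 32 98
[4] 0x09->0x19 len=7 : 81 03 77 32 98 30 8f
query mem[0x09]=0x81, mem[0x1b]=0x77, mem[0x19]=0x81, mem[0x0a]=0x03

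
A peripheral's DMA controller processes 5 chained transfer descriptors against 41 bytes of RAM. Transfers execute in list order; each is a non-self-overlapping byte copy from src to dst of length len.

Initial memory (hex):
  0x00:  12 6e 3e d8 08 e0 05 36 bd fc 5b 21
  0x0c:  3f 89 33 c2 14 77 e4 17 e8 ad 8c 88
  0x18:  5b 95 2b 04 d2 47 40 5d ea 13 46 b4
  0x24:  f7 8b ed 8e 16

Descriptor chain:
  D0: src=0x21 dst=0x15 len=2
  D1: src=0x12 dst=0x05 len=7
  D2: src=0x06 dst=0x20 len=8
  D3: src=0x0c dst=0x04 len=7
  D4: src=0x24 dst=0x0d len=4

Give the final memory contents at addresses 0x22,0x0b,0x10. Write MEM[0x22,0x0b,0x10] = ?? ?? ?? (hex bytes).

MEM[0x22,0x0b,0x10] = 13 5b 89

#0 dst[0x15+2] := {0x13,0x46}
#1 dst[0x05+7] := {0xe4,0x17,0xe8,0x13,0x46,0x88,0x5b}
#2 dst[0x20+8] := {0x17,0xe8,0x13,0x46,0x88,0x5b,0x3f,0x89}
#3 dst[0x04+7] := {0x3f,0x89,0x33,0xc2,0x14,0x77,0xe4}
#4 dst[0x0d+4] := {0x88,0x5b,0x3f,0x89}
query mem[0x22]=0x13, mem[0x0b]=0x5b, mem[0x10]=0x89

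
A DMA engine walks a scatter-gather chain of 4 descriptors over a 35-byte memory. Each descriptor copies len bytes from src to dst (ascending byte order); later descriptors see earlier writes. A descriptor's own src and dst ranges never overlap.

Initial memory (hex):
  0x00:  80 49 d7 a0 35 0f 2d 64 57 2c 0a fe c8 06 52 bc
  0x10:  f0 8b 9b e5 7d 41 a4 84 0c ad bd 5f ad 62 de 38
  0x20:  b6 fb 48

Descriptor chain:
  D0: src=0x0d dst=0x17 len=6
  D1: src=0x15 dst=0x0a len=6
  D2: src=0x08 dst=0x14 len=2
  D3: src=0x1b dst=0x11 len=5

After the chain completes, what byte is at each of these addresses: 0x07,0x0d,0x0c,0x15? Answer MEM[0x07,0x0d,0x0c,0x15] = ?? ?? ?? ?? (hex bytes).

MEM[0x07,0x0d,0x0c,0x15] = 64 52 06 38

D0: mem[0x17..0x1c] <- [06 52 bc f0 8b 9b]
D1: mem[0x0a..0x0f] <- [41 a4 06 52 bc f0]
D2: mem[0x14..0x15] <- [57 2c]
D3: mem[0x11..0x15] <- [8b 9b 62 de 38]
query mem[0x07]=0x64, mem[0x0d]=0x52, mem[0x0c]=0x06, mem[0x15]=0x38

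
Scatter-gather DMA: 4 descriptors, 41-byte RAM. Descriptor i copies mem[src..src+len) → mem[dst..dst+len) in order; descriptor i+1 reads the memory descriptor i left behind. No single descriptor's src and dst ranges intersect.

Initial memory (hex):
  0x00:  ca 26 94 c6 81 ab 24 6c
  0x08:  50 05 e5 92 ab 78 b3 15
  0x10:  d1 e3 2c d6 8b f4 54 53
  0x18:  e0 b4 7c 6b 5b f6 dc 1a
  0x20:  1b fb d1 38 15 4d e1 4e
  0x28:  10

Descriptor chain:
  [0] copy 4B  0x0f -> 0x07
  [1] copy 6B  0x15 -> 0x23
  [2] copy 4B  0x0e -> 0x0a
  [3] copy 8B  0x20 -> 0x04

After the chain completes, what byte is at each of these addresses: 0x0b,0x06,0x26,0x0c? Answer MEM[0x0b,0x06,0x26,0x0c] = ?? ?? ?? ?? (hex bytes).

MEM[0x0b,0x06,0x26,0x0c] = b4 d1 e0 d1

  after D0: wrote 4B at 0x07 = 15d1e32c
  after D1: wrote 6B at 0x23 = f45453e0b47c
  after D2: wrote 4B at 0x0a = b315d1e3
  after D3: wrote 8B at 0x04 = 1bfbd1f45453e0b4
query mem[0x0b]=0xb4, mem[0x06]=0xd1, mem[0x26]=0xe0, mem[0x0c]=0xd1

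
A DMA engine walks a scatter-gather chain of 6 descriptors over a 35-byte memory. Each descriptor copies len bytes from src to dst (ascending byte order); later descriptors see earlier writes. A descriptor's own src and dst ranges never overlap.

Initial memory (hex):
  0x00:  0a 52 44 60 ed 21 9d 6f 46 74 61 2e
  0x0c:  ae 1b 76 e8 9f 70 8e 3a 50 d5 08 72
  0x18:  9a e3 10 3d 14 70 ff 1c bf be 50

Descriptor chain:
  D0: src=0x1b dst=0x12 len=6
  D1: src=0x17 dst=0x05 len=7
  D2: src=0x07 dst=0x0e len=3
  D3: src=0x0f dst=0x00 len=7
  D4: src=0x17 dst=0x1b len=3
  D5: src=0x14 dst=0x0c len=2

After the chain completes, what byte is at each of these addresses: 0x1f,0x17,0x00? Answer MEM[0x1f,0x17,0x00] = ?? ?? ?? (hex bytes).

[0] 0x1b->0x12 len=6 : 3d 14 70 ff 1c bf
[1] 0x17->0x05 len=7 : bf 9a e3 10 3d 14 70
[2] 0x07->0x0e len=3 : e3 10 3d
[3] 0x0f->0x00 len=7 : 10 3d 70 3d 14 70 ff
[4] 0x17->0x1b len=3 : bf 9a e3
[5] 0x14->0x0c len=2 : 70 ff
query mem[0x1f]=0x1c, mem[0x17]=0xbf, mem[0x00]=0x10

MEM[0x1f,0x17,0x00] = 1c bf 10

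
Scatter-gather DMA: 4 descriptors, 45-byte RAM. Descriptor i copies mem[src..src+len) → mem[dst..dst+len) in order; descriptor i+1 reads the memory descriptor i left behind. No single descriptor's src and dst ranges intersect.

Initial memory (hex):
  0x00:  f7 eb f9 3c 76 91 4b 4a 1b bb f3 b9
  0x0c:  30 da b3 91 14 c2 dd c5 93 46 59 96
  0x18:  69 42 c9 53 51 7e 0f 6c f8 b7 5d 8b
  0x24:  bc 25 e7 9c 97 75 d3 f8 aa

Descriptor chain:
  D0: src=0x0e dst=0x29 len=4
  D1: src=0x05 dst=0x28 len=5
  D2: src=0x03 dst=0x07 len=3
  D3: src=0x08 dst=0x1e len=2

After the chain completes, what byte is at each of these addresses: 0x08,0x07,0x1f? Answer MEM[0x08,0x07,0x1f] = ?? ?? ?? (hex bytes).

D0: mem[0x29..0x2c] <- [b3 91 14 c2]
D1: mem[0x28..0x2c] <- [91 4b 4a 1b bb]
D2: mem[0x07..0x09] <- [3c 76 91]
D3: mem[0x1e..0x1f] <- [76 91]
query mem[0x08]=0x76, mem[0x07]=0x3c, mem[0x1f]=0x91

MEM[0x08,0x07,0x1f] = 76 3c 91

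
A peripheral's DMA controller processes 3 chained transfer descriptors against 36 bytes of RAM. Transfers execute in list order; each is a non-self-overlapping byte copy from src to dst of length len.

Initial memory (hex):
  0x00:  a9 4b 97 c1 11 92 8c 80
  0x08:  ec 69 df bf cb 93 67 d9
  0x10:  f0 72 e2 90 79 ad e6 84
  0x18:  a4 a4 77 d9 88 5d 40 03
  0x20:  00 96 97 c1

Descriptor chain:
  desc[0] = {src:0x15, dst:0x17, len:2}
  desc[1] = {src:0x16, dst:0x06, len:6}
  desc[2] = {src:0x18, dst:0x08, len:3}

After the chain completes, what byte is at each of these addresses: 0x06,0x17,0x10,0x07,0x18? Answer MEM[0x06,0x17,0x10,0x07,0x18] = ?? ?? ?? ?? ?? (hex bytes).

  after D0: wrote 2B at 0x17 = ade6
  after D1: wrote 6B at 0x06 = e6ade6a477d9
  after D2: wrote 3B at 0x08 = e6a477
query mem[0x06]=0xe6, mem[0x17]=0xad, mem[0x10]=0xf0, mem[0x07]=0xad, mem[0x18]=0xe6

MEM[0x06,0x17,0x10,0x07,0x18] = e6 ad f0 ad e6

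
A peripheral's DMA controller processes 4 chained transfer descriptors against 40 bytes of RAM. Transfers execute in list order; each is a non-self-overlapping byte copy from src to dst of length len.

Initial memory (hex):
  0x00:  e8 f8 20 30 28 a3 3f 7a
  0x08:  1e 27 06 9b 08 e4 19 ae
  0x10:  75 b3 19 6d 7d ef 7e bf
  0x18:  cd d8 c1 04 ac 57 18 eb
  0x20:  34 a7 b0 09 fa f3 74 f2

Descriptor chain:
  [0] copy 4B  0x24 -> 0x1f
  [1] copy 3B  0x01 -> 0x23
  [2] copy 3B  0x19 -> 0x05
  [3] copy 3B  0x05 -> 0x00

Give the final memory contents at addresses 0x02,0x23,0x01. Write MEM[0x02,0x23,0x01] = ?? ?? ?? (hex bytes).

#0 dst[0x1f+4] := {0xfa,0xf3,0x74,0xf2}
#1 dst[0x23+3] := {0xf8,0x20,0x30}
#2 dst[0x05+3] := {0xd8,0xc1,0x04}
#3 dst[0x00+3] := {0xd8,0xc1,0x04}
query mem[0x02]=0x04, mem[0x23]=0xf8, mem[0x01]=0xc1

MEM[0x02,0x23,0x01] = 04 f8 c1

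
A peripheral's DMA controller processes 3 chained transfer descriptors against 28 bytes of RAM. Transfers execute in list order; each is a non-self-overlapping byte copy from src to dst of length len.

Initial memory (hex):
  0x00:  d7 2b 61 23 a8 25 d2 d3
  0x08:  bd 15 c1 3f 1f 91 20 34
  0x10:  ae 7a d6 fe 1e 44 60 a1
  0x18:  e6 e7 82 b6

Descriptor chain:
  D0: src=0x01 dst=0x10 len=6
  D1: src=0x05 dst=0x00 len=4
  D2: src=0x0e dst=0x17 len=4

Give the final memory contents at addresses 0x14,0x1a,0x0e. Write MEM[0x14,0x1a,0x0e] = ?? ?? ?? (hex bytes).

MEM[0x14,0x1a,0x0e] = 25 61 20

D0: mem[0x10..0x15] <- [2b 61 23 a8 25 d2]
D1: mem[0x00..0x03] <- [25 d2 d3 bd]
D2: mem[0x17..0x1a] <- [20 34 2b 61]
query mem[0x14]=0x25, mem[0x1a]=0x61, mem[0x0e]=0x20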